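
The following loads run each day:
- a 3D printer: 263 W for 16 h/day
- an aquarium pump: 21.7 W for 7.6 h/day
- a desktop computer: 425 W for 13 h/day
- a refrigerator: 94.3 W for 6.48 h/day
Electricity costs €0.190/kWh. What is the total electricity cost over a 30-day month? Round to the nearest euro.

3D printer: 263 W × 16 h × 30 d = 126,240 Wh = 126.2 kWh
aquarium pump: 21.7 W × 7.6 h × 30 d = 4,948 Wh = 4.948 kWh
desktop computer: 425 W × 13 h × 30 d = 165,750 Wh = 165.8 kWh
refrigerator: 94.3 W × 6.48 h × 30 d = 18,332 Wh = 18.33 kWh
Total energy = 126.2 + 4.948 + 165.8 + 18.33 = 315.3 kWh
Cost = 315.3 kWh × €0.190 = €59.90 ≈ €60

€60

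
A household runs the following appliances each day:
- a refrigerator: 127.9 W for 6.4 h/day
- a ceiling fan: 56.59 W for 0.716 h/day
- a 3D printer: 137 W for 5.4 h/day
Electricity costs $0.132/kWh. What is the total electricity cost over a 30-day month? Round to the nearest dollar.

refrigerator: 127.9 W × 6.4 h × 30 d = 24,557 Wh = 24.56 kWh
ceiling fan: 56.59 W × 0.716 h × 30 d = 1,216 Wh = 1.216 kWh
3D printer: 137 W × 5.4 h × 30 d = 22,194 Wh = 22.19 kWh
Total energy = 24.56 + 1.216 + 22.19 = 47.97 kWh
Cost = 47.97 kWh × $0.132 = $6.33 ≈ $6

$6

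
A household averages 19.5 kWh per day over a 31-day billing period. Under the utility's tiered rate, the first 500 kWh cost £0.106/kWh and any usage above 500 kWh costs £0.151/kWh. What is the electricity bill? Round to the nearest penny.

Usage = 19.5 kWh/day × 31 days = 604.5 kWh
First 500 kWh × £0.106 = £53.00
Remaining 104.5 kWh × £0.151 = £15.78
Total = £68.78

£68.78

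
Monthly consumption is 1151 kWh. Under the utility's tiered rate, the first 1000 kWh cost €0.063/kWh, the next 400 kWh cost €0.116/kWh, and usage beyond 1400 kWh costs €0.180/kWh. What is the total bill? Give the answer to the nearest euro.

First 1000 kWh × €0.063 = €63.00
Next 151 kWh × €0.116 = €17.52
Remaining tier: 0 kWh (not reached)
Total = €80.52 ≈ €81

€81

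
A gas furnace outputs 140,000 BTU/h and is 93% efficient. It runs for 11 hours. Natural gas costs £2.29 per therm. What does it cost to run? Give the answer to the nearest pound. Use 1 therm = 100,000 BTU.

£38

Heat delivered = 140,000 BTU/h × 11 h = 1,540,000 BTU
Gas input = 1,540,000 / 0.93 = 1,655,914 BTU
= 1,655,914 / 100,000 = 16.56 therm
Cost = 16.56 × £2.29/therm = £37.92 ≈ £38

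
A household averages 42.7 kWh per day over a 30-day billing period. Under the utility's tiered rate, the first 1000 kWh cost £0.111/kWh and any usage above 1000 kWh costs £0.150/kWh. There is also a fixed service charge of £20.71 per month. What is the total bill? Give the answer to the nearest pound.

Usage = 42.7 kWh/day × 30 days = 1281 kWh
First 1000 kWh × £0.111 = £111.00
Remaining 281 kWh × £0.150 = £42.15
Energy charge = £153.15; + service £20.71 = £173.86 ≈ £174

£174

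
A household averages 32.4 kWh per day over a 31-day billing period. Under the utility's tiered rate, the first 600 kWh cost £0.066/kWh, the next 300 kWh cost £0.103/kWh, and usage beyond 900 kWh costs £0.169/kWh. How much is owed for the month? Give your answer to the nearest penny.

Usage = 32.4 kWh/day × 31 days = 1004.4 kWh
First 600 kWh × £0.066 = £39.60
Next 300 kWh × £0.103 = £30.90
Remaining 104.4 kWh × £0.169 = £17.64
Total = £88.14

£88.14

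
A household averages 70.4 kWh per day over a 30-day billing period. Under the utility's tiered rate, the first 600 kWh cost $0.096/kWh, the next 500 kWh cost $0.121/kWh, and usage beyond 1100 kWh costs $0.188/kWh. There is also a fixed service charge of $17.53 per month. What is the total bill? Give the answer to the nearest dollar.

$326

Usage = 70.4 kWh/day × 30 days = 2112 kWh
First 600 kWh × $0.096 = $57.60
Next 500 kWh × $0.121 = $60.50
Remaining 1012 kWh × $0.188 = $190.26
Energy charge = $308.36; + service $17.53 = $325.89 ≈ $326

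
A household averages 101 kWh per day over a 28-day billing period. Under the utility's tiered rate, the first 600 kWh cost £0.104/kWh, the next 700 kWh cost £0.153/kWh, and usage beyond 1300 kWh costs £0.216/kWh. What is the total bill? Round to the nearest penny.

Usage = 101 kWh/day × 28 days = 2828 kWh
First 600 kWh × £0.104 = £62.40
Next 700 kWh × £0.153 = £107.10
Remaining 1528 kWh × £0.216 = £330.05
Total = £499.55

£499.55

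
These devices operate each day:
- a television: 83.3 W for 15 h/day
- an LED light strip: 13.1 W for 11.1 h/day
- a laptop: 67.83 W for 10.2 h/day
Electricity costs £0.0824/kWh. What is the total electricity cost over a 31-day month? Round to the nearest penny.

£5.33

television: 83.3 W × 15 h × 31 d = 38,734 Wh = 38.73 kWh
LED light strip: 13.1 W × 11.1 h × 31 d = 4,508 Wh = 4.508 kWh
laptop: 67.83 W × 10.2 h × 31 d = 21,448 Wh = 21.45 kWh
Total energy = 38.73 + 4.508 + 21.45 = 64.69 kWh
Cost = 64.69 kWh × £0.0824 = £5.33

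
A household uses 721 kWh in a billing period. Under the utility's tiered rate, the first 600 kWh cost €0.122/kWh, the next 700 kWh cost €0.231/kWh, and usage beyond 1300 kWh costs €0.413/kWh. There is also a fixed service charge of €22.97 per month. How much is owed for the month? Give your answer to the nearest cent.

First 600 kWh × €0.122 = €73.20
Next 121 kWh × €0.231 = €27.95
Remaining tier: 0 kWh (not reached)
Energy charge = €101.15; + service €22.97 = €124.12

€124.12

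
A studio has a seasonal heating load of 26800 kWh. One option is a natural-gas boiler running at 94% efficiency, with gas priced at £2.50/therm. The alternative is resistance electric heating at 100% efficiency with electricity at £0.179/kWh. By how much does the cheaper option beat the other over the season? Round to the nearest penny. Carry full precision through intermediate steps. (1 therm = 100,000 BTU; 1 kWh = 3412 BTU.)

£2365.24

Heat load = 26800 kWh × 3412 = 91,441,600 BTU
Gas: input = 91,441,600 / 0.94 = 97,278,298 BTU = 972.8 therm → 972.8 × £2.50 = £2,431.96
Electric: 91,441,600 BTU / 3412 = 26,800 kWh → × £0.179 = £4,797.20
Difference = |£2,431.96 − £4,797.20| = £2,365.24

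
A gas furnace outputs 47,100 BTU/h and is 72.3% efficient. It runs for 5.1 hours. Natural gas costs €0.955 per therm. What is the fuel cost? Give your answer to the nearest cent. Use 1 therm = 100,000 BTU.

€3.17

Heat delivered = 47,100 BTU/h × 5.1 h = 240,210 BTU
Gas input = 240,210 / 0.723 = 332,241 BTU
= 332,241 / 100,000 = 3.322 therm
Cost = 3.322 × €0.955/therm = €3.17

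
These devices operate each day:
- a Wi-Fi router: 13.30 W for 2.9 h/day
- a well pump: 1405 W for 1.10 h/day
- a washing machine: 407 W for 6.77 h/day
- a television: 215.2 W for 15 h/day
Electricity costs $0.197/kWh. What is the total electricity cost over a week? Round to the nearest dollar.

Wi-Fi router: 13.30 W × 2.9 h × 7 d = 270 Wh = 0.27 kWh
well pump: 1405 W × 1.10 h × 7 d = 10,819 Wh = 10.82 kWh
washing machine: 407 W × 6.77 h × 7 d = 19,288 Wh = 19.29 kWh
television: 215.2 W × 15 h × 7 d = 22,596 Wh = 22.6 kWh
Total energy = 0.27 + 10.82 + 19.29 + 22.6 = 52.97 kWh
Cost = 52.97 kWh × $0.197 = $10.44 ≈ $10

$10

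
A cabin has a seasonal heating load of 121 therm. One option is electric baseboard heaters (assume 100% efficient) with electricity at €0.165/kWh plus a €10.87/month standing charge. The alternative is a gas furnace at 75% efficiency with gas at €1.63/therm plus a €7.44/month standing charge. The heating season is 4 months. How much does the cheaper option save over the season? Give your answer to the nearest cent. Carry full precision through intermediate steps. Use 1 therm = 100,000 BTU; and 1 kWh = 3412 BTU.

€335.89

Heat load = 121 therm × 100,000 = 12,100,000 BTU
Gas: input = 12,100,000 / 0.75 = 16,133,333 BTU = 161.3 therm → 161.3 × €1.63 = €262.97; + 4 × €7.44 standing = €292.73
Electric: 12,100,000 BTU / 3412 = 3,546 kWh → × €0.165 = €585.14; + 4 × €10.87 standing = €628.62
Difference = |€292.73 − €628.62| = €335.89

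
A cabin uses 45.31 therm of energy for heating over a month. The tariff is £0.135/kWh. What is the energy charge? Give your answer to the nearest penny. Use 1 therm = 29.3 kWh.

45.31 therm × (29.3 kWh/therm) = 1,328 kWh
Cost = 1,328 kWh × £0.135/kWh = £179.22

£179.22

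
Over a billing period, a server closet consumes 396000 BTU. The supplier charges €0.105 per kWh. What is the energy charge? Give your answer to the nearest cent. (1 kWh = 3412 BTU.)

€12.19

396000 BTU × (0.00029308 kWh/BTU) = 116.1 kWh
Cost = 116.1 kWh × €0.105/kWh = €12.19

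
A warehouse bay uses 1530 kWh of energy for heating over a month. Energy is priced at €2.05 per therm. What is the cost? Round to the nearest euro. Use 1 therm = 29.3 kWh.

1530 kWh × (0.03413 therm/kWh) = 52.22 therm
Cost = 52.22 therm × €2.05/therm = €107.05 ≈ €107

€107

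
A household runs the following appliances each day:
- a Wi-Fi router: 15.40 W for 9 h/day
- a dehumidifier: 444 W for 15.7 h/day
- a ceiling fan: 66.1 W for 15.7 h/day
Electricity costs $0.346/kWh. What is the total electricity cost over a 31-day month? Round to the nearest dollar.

$87

Wi-Fi router: 15.40 W × 9 h × 31 d = 4,297 Wh = 4.297 kWh
dehumidifier: 444 W × 15.7 h × 31 d = 216,095 Wh = 216.1 kWh
ceiling fan: 66.1 W × 15.7 h × 31 d = 32,171 Wh = 32.17 kWh
Total energy = 4.297 + 216.1 + 32.17 = 252.6 kWh
Cost = 252.6 kWh × $0.346 = $87.39 ≈ $87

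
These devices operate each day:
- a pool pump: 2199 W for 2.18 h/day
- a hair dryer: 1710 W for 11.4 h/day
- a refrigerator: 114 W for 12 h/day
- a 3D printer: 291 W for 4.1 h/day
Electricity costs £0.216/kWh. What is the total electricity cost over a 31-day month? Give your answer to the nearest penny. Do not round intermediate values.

£179.78

pool pump: 2199 W × 2.18 h × 31 d = 148,608 Wh = 148.6 kWh
hair dryer: 1710 W × 11.4 h × 31 d = 604,314 Wh = 604.3 kWh
refrigerator: 114 W × 12 h × 31 d = 42,408 Wh = 42.41 kWh
3D printer: 291 W × 4.1 h × 31 d = 36,986 Wh = 36.99 kWh
Total energy = 148.6 + 604.3 + 42.41 + 36.99 = 832.3 kWh
Cost = 832.3 kWh × £0.216 = £179.78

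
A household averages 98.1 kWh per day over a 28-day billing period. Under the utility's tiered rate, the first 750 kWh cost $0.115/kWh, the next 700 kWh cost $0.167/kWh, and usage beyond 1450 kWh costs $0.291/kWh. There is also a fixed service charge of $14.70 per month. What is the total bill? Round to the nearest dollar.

Usage = 98.1 kWh/day × 28 days = 2746.8 kWh
First 750 kWh × $0.115 = $86.25
Next 700 kWh × $0.167 = $116.90
Remaining 1296.8 kWh × $0.291 = $377.37
Energy charge = $580.52; + service $14.70 = $595.22 ≈ $595

$595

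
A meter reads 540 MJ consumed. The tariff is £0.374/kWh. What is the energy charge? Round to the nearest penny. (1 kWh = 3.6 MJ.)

£56.10

540 MJ × (0.27778 kWh/MJ) = 150 kWh
Cost = 150 kWh × £0.374/kWh = £56.10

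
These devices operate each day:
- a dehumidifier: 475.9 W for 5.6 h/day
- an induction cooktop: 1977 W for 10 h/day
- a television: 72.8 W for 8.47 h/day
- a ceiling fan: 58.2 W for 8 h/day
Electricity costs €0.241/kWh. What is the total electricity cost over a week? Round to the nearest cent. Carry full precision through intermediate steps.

dehumidifier: 475.9 W × 5.6 h × 7 d = 18,655 Wh = 18.66 kWh
induction cooktop: 1977 W × 10 h × 7 d = 138,390 Wh = 138.4 kWh
television: 72.8 W × 8.47 h × 7 d = 4,316 Wh = 4.316 kWh
ceiling fan: 58.2 W × 8 h × 7 d = 3,259 Wh = 3.259 kWh
Total energy = 18.66 + 138.4 + 4.316 + 3.259 = 164.6 kWh
Cost = 164.6 kWh × €0.241 = €39.67

€39.67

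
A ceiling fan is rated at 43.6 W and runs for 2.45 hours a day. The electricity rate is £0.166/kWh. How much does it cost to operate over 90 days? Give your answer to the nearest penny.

£1.60

Energy = 43.6 W × 2.45 h/day × 90 days = 9,614 Wh = 9.614 kWh
Cost = 9.614 kWh × £0.166/kWh = £1.60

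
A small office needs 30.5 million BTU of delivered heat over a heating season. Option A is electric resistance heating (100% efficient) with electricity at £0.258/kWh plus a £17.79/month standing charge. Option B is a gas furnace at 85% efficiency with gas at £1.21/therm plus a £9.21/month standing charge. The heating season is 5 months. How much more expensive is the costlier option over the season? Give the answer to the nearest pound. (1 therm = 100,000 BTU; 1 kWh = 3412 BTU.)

£1915

Heat load = 30.5 × 10⁶ BTU = 30,500,000 BTU
Gas: input = 30,500,000 / 0.85 = 35,882,353 BTU = 358.8 therm → 358.8 × £1.21 = £434.18; + 5 × £9.21 standing = £480.23
Electric: 30,500,000 BTU / 3412 = 8,939 kWh → × £0.258 = £2,306.27; + 5 × £17.79 standing = £2,395.22
Difference = |£480.23 − £2,395.22| = £1,915.00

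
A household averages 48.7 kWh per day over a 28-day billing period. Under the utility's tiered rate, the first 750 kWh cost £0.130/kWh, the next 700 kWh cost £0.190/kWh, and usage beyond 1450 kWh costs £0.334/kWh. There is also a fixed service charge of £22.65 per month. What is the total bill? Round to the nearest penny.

Usage = 48.7 kWh/day × 28 days = 1363.6 kWh
First 750 kWh × £0.130 = £97.50
Next 613.6 kWh × £0.190 = £116.58
Remaining tier: 0 kWh (not reached)
Energy charge = £214.08; + service £22.65 = £236.73

£236.73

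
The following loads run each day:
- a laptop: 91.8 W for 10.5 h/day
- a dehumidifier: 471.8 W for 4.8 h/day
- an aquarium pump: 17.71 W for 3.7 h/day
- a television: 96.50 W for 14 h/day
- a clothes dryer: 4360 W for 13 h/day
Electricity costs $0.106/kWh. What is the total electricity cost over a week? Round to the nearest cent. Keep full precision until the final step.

laptop: 91.8 W × 10.5 h × 7 d = 6,747 Wh = 6.747 kWh
dehumidifier: 471.8 W × 4.8 h × 7 d = 15,852 Wh = 15.85 kWh
aquarium pump: 17.71 W × 3.7 h × 7 d = 459 Wh = 0.4587 kWh
television: 96.50 W × 14 h × 7 d = 9,457 Wh = 9.457 kWh
clothes dryer: 4360 W × 13 h × 7 d = 396,760 Wh = 396.8 kWh
Total energy = 6.747 + 15.85 + 0.4587 + 9.457 + 396.8 = 429.3 kWh
Cost = 429.3 kWh × $0.106 = $45.50

$45.50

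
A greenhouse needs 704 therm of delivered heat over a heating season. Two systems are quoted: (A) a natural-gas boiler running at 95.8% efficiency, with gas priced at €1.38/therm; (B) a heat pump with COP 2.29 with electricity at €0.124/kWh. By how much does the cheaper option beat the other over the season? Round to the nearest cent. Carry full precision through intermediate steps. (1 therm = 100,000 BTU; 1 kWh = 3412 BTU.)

Heat load = 704 therm × 100,000 = 70,400,000 BTU
Gas: input = 70,400,000 / 0.958 = 73,486,430 BTU = 734.9 therm → 734.9 × €1.38 = €1,014.11
Heat pump: 70,400,000 BTU / 3412 = 20,630 kWh heat; / 2.29 = 9,010 kWh in → × €0.124 = €1,117.25
Difference = |€1,014.11 − €1,117.25| = €103.14

€103.14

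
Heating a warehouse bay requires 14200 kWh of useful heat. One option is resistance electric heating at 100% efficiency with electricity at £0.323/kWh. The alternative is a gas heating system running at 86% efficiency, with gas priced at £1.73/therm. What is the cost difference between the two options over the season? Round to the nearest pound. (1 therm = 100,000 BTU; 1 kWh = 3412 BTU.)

£3612

Heat load = 14200 kWh × 3412 = 48,450,400 BTU
Gas: input = 48,450,400 / 0.86 = 56,337,674 BTU = 563.4 therm → 563.4 × £1.73 = £974.64
Electric: 48,450,400 BTU / 3412 = 14,200 kWh → × £0.323 = £4,586.60
Difference = |£974.64 − £4,586.60| = £3,611.96 ≈ £3612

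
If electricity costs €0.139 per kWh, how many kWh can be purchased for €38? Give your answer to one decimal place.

273.4 kWh

€38 / €0.139 per kWh = 273.4 kWh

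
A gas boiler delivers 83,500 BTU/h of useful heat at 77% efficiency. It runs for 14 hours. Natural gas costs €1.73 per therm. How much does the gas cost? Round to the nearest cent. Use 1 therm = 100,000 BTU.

€26.26

Heat delivered = 83,500 BTU/h × 14 h = 1,169,000 BTU
Gas input = 1,169,000 / 0.77 = 1,518,182 BTU
= 1,518,182 / 100,000 = 15.18 therm
Cost = 15.18 × €1.73/therm = €26.26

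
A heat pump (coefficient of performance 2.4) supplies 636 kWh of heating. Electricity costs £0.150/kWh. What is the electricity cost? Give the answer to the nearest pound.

Electrical input = 636 kWh / 2.4 = 265 kWh
Cost = 265 × £0.150/kWh = £39.75 ≈ £40

£40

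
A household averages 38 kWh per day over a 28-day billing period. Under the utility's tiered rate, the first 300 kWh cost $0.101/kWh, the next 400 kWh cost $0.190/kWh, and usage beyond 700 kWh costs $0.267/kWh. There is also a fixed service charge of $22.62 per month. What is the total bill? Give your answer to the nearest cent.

$226.11

Usage = 38 kWh/day × 28 days = 1064 kWh
First 300 kWh × $0.101 = $30.30
Next 400 kWh × $0.190 = $76.00
Remaining 364 kWh × $0.267 = $97.19
Energy charge = $203.49; + service $22.62 = $226.11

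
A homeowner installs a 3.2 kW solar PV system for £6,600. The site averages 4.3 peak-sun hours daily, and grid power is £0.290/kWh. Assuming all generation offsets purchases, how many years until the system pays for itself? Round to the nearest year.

Daily generation = 3.2 kW × 4.3 h = 13.76 kWh
Annual generation = 13.76 × 365 = 5022.4 kWh
Annual savings = 5022.4 × £0.290 = £1,456.50
Payback = £6,600 / £1,456.50 = 4.53 years

5 years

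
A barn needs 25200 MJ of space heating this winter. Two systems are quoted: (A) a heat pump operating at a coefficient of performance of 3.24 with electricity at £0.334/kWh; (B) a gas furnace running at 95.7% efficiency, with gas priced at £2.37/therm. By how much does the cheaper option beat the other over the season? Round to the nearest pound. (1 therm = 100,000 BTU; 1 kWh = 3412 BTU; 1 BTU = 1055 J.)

Heat load = 25200 MJ = 25,200,000,000 J / 1055 = 23,886,256 BTU
Gas: input = 23,886,256 / 0.957 = 24,959,515 BTU = 249.6 therm → 249.6 × £2.37 = £591.54
Heat pump: 23,886,256 BTU / 3412 = 7,001 kWh heat; / 3.24 = 2,161 kWh in → × £0.334 = £721.67
Difference = |£591.54 − £721.67| = £130.13 ≈ £130

£130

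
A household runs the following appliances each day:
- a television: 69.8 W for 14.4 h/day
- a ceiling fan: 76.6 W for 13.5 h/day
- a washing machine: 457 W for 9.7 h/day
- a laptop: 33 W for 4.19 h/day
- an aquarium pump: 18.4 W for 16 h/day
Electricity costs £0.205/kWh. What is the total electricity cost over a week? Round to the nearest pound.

television: 69.8 W × 14.4 h × 7 d = 7,036 Wh = 7.036 kWh
ceiling fan: 76.6 W × 13.5 h × 7 d = 7,239 Wh = 7.239 kWh
washing machine: 457 W × 9.7 h × 7 d = 31,030 Wh = 31.03 kWh
laptop: 33 W × 4.19 h × 7 d = 968 Wh = 0.9679 kWh
aquarium pump: 18.4 W × 16 h × 7 d = 2,061 Wh = 2.061 kWh
Total energy = 7.036 + 7.239 + 31.03 + 0.9679 + 2.061 = 48.33 kWh
Cost = 48.33 kWh × £0.205 = £9.91 ≈ £10

£10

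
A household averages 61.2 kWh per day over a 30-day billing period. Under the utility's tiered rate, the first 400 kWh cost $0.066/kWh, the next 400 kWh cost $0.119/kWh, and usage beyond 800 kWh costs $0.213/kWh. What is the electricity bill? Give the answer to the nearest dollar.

$295

Usage = 61.2 kWh/day × 30 days = 1836 kWh
First 400 kWh × $0.066 = $26.40
Next 400 kWh × $0.119 = $47.60
Remaining 1036 kWh × $0.213 = $220.67
Total = $294.67 ≈ $295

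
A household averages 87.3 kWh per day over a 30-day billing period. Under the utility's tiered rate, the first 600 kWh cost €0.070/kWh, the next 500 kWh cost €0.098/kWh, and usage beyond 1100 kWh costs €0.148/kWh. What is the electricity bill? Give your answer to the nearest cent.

Usage = 87.3 kWh/day × 30 days = 2619 kWh
First 600 kWh × €0.070 = €42.00
Next 500 kWh × €0.098 = €49.00
Remaining 1519 kWh × €0.148 = €224.81
Total = €315.81

€315.81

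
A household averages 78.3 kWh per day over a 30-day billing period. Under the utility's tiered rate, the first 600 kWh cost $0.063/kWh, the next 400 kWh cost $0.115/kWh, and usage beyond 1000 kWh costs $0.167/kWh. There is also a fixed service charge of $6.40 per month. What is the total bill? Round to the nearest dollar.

$315

Usage = 78.3 kWh/day × 30 days = 2349 kWh
First 600 kWh × $0.063 = $37.80
Next 400 kWh × $0.115 = $46.00
Remaining 1349 kWh × $0.167 = $225.28
Energy charge = $309.08; + service $6.40 = $315.48 ≈ $315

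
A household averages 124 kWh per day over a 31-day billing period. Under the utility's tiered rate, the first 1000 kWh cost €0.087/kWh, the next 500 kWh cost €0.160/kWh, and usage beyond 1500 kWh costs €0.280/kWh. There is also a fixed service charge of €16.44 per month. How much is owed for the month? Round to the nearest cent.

€839.76

Usage = 124 kWh/day × 31 days = 3844 kWh
First 1000 kWh × €0.087 = €87.00
Next 500 kWh × €0.160 = €80.00
Remaining 2344 kWh × €0.280 = €656.32
Energy charge = €823.32; + service €16.44 = €839.76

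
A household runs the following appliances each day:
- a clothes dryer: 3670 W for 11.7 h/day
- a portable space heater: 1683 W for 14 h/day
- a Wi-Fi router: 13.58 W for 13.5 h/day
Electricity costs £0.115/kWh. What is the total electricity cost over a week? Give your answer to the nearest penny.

clothes dryer: 3670 W × 11.7 h × 7 d = 300,573 Wh = 300.6 kWh
portable space heater: 1683 W × 14 h × 7 d = 164,934 Wh = 164.9 kWh
Wi-Fi router: 13.58 W × 13.5 h × 7 d = 1,283 Wh = 1.283 kWh
Total energy = 300.6 + 164.9 + 1.283 = 466.8 kWh
Cost = 466.8 kWh × £0.115 = £53.68

£53.68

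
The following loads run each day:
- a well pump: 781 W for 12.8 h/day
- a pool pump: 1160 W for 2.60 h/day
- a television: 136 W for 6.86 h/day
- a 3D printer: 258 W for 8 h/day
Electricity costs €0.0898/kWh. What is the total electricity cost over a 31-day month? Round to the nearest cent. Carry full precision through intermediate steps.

€44.57

well pump: 781 W × 12.8 h × 31 d = 309,901 Wh = 309.9 kWh
pool pump: 1160 W × 2.60 h × 31 d = 93,496 Wh = 93.5 kWh
television: 136 W × 6.86 h × 31 d = 28,922 Wh = 28.92 kWh
3D printer: 258 W × 8 h × 31 d = 63,984 Wh = 63.98 kWh
Total energy = 309.9 + 93.5 + 28.92 + 63.98 = 496.3 kWh
Cost = 496.3 kWh × €0.0898 = €44.57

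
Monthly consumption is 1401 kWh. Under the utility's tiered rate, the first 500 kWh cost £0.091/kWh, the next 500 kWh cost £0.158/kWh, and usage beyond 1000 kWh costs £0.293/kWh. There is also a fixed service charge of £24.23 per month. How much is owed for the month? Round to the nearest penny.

First 500 kWh × £0.091 = £45.50
Next 500 kWh × £0.158 = £79.00
Remaining 401 kWh × £0.293 = £117.49
Energy charge = £241.99; + service £24.23 = £266.22

£266.22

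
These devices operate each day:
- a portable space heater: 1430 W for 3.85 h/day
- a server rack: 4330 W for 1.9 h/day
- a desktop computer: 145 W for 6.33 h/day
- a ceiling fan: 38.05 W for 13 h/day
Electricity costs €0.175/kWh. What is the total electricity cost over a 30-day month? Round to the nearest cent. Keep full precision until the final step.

portable space heater: 1430 W × 3.85 h × 30 d = 165,165 Wh = 165.2 kWh
server rack: 4330 W × 1.9 h × 30 d = 246,810 Wh = 246.8 kWh
desktop computer: 145 W × 6.33 h × 30 d = 27,536 Wh = 27.54 kWh
ceiling fan: 38.05 W × 13 h × 30 d = 14,840 Wh = 14.84 kWh
Total energy = 165.2 + 246.8 + 27.54 + 14.84 = 454.3 kWh
Cost = 454.3 kWh × €0.175 = €79.51

€79.51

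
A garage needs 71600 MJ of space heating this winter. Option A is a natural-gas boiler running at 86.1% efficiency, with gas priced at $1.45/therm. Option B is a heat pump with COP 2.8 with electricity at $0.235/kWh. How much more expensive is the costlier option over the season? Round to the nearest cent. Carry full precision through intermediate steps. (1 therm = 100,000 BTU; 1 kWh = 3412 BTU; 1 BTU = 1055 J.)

$526.46

Heat load = 71600 MJ = 71,600,000,000 J / 1055 = 67,867,299 BTU
Gas: input = 67,867,299 / 0.861 = 78,823,808 BTU = 788.2 therm → 788.2 × $1.45 = $1,142.95
Heat pump: 67,867,299 BTU / 3412 = 19,890 kWh heat; / 2.8 = 7,104 kWh in → × $0.235 = $1,669.40
Difference = |$1,142.95 − $1,669.40| = $526.46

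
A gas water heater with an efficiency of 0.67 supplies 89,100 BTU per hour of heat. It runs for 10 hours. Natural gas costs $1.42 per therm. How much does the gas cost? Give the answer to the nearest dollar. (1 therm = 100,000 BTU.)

$19

Heat delivered = 89,100 BTU/h × 10 h = 891,000 BTU
Gas input = 891,000 / 0.67 = 1,329,851 BTU
= 1,329,851 / 100,000 = 13.3 therm
Cost = 13.3 × $1.42/therm = $18.88 ≈ $19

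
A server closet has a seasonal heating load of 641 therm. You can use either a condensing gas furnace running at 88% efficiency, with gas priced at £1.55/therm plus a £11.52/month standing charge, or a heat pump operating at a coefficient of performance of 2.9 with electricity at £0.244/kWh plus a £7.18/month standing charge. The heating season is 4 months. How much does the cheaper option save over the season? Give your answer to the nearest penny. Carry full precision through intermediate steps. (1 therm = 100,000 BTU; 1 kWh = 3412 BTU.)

Heat load = 641 therm × 100,000 = 64,100,000 BTU
Gas: input = 64,100,000 / 0.880 = 72,840,909 BTU = 728.4 therm → 728.4 × £1.55 = £1,129.03; + 4 × £11.52 standing = £1,175.11
Heat pump: 64,100,000 BTU / 3412 = 18,790 kWh heat; / 2.9 = 6,478 kWh in → × £0.244 = £1,580.67; + 4 × £7.18 standing = £1,609.39
Difference = |£1,175.11 − £1,609.39| = £434.27

£434.27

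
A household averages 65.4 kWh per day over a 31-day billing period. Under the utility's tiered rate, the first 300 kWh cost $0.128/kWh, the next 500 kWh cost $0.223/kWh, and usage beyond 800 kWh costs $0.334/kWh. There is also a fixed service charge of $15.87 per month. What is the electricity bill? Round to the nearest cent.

Usage = 65.4 kWh/day × 31 days = 2027.4 kWh
First 300 kWh × $0.128 = $38.40
Next 500 kWh × $0.223 = $111.50
Remaining 1227.4 kWh × $0.334 = $409.95
Energy charge = $559.85; + service $15.87 = $575.72

$575.72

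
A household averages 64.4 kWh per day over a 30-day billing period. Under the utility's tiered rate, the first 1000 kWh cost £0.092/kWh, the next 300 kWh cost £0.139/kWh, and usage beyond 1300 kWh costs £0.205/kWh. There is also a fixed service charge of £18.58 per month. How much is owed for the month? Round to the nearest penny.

Usage = 64.4 kWh/day × 30 days = 1932 kWh
First 1000 kWh × £0.092 = £92.00
Next 300 kWh × £0.139 = £41.70
Remaining 632 kWh × £0.205 = £129.56
Energy charge = £263.26; + service £18.58 = £281.84

£281.84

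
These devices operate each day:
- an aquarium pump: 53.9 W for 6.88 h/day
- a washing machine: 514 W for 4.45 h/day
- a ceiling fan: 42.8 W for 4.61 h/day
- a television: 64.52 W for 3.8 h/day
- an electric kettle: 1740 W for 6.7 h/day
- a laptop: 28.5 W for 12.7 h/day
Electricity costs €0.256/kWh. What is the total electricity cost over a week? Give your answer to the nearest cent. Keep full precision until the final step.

€27.10

aquarium pump: 53.9 W × 6.88 h × 7 d = 2,596 Wh = 2.596 kWh
washing machine: 514 W × 4.45 h × 7 d = 16,011 Wh = 16.01 kWh
ceiling fan: 42.8 W × 4.61 h × 7 d = 1,381 Wh = 1.381 kWh
television: 64.52 W × 3.8 h × 7 d = 1,716 Wh = 1.716 kWh
electric kettle: 1740 W × 6.7 h × 7 d = 81,606 Wh = 81.61 kWh
laptop: 28.5 W × 12.7 h × 7 d = 2,534 Wh = 2.534 kWh
Total energy = 2.596 + 16.01 + 1.381 + 1.716 + 81.61 + 2.534 = 105.8 kWh
Cost = 105.8 kWh × €0.256 = €27.10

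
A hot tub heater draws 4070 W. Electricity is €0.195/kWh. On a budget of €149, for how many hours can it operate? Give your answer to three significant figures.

Energy budget = €149 / €0.195 per kWh = 764.1 kWh = 764,103 Wh
Runtime = 764,103 Wh / 4070 W = 187.7 h

188 h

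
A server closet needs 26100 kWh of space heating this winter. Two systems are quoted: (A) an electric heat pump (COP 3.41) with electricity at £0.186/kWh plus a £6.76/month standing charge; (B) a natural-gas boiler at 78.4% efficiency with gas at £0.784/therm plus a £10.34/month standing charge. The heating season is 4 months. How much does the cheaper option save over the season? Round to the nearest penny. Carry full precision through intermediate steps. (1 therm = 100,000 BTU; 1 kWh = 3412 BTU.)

Heat load = 26100 kWh × 3412 = 89,053,200 BTU
Gas: input = 89,053,200 / 0.784 = 113,588,265 BTU = 1,136 therm → 1,136 × £0.784 = £890.53; + 4 × £10.34 standing = £931.89
Heat pump: 89,053,200 BTU / 3412 = 26,100 kWh heat; / 3.41 = 7,654 kWh in → × £0.186 = £1,423.64; + 4 × £6.76 standing = £1,450.68
Difference = |£931.89 − £1,450.68| = £518.78

£518.78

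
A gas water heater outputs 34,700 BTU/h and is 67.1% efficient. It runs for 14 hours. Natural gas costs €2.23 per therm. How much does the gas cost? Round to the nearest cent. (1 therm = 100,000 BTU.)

€16.15

Heat delivered = 34,700 BTU/h × 14 h = 485,800 BTU
Gas input = 485,800 / 0.671 = 723,994 BTU
= 723,994 / 100,000 = 7.24 therm
Cost = 7.24 × €2.23/therm = €16.15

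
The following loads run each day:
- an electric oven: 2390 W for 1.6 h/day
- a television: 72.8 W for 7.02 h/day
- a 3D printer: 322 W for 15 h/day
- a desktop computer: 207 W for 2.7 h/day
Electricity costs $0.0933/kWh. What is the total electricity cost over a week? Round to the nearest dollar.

$6

electric oven: 2390 W × 1.6 h × 7 d = 26,768 Wh = 26.77 kWh
television: 72.8 W × 7.02 h × 7 d = 3,577 Wh = 3.577 kWh
3D printer: 322 W × 15 h × 7 d = 33,810 Wh = 33.81 kWh
desktop computer: 207 W × 2.7 h × 7 d = 3,912 Wh = 3.912 kWh
Total energy = 26.77 + 3.577 + 33.81 + 3.912 = 68.07 kWh
Cost = 68.07 kWh × $0.0933 = $6.35 ≈ $6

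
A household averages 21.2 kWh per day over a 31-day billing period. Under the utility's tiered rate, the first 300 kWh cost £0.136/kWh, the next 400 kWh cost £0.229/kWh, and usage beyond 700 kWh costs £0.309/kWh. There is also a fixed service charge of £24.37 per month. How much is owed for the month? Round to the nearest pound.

£147

Usage = 21.2 kWh/day × 31 days = 657.2 kWh
First 300 kWh × £0.136 = £40.80
Next 357.2 kWh × £0.229 = £81.80
Remaining tier: 0 kWh (not reached)
Energy charge = £122.60; + service £24.37 = £146.97 ≈ £147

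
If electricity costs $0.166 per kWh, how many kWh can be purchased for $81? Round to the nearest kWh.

$81 / $0.166 per kWh = 488 kWh

488 kWh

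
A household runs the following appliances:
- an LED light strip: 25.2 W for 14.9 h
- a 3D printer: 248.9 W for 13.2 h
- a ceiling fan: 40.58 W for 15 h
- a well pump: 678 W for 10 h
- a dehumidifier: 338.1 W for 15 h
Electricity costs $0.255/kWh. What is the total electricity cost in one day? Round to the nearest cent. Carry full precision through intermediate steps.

$4.11

LED light strip: 25.2 W × 14.9 h = 375 Wh = 0.3755 kWh
3D printer: 248.9 W × 13.2 h = 3,285 Wh = 3.285 kWh
ceiling fan: 40.58 W × 15 h = 609 Wh = 0.6087 kWh
well pump: 678 W × 10 h = 6,780 Wh = 6.78 kWh
dehumidifier: 338.1 W × 15 h = 5,072 Wh = 5.072 kWh
Total energy = 0.3755 + 3.285 + 0.6087 + 6.78 + 5.072 = 16.12 kWh
Cost = 16.12 kWh × $0.255 = $4.11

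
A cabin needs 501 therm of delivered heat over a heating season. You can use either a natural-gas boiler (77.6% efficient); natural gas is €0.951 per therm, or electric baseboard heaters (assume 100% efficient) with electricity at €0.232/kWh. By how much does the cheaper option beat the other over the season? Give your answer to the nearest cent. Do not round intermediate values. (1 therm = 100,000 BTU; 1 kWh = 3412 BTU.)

Heat load = 501 therm × 100,000 = 50,100,000 BTU
Gas: input = 50,100,000 / 0.776 = 64,561,856 BTU = 645.6 therm → 645.6 × €0.951 = €613.98
Electric: 50,100,000 BTU / 3412 = 14,680 kWh → × €0.232 = €3,406.57
Difference = |€613.98 − €3,406.57| = €2,792.58

€2792.58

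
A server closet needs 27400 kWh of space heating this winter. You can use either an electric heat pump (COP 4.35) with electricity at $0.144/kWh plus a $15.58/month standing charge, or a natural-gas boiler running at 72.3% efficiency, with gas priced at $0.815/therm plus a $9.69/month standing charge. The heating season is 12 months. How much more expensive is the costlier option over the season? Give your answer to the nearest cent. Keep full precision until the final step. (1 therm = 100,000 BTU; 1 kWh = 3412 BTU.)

Heat load = 27400 kWh × 3412 = 93,488,800 BTU
Gas: input = 93,488,800 / 0.723 = 129,306,777 BTU = 1,293 therm → 1,293 × $0.815 = $1,053.85; + 12 × $9.69 standing = $1,170.13
Heat pump: 93,488,800 BTU / 3412 = 27,400 kWh heat; / 4.35 = 6,299 kWh in → × $0.144 = $907.03; + 12 × $15.58 standing = $1,093.99
Difference = |$1,170.13 − $1,093.99| = $76.14

$76.14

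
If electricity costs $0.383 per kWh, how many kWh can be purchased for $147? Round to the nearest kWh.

384 kWh

$147 / $0.383 per kWh = 383.8 kWh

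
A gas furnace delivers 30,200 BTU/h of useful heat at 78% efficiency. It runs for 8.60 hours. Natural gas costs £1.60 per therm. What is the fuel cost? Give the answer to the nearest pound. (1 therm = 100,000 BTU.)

Heat delivered = 30,200 BTU/h × 8.60 h = 259,720 BTU
Gas input = 259,720 / 0.78 = 332,974 BTU
= 332,974 / 100,000 = 3.33 therm
Cost = 3.33 × £1.60/therm = £5.33 ≈ £5

£5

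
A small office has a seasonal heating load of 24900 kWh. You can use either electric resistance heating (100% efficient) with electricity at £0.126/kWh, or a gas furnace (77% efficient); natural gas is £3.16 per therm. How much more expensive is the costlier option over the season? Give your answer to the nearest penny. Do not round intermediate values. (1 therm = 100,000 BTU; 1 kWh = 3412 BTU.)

£349.22

Heat load = 24900 kWh × 3412 = 84,958,800 BTU
Gas: input = 84,958,800 / 0.77 = 110,336,104 BTU = 1,103 therm → 1,103 × £3.16 = £3,486.62
Electric: 84,958,800 BTU / 3412 = 24,900 kWh → × £0.126 = £3,137.40
Difference = |£3,486.62 − £3,137.40| = £349.22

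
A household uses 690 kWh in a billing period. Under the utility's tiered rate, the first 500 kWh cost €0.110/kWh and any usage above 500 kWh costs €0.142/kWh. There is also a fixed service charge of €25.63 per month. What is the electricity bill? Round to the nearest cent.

€107.61

First 500 kWh × €0.110 = €55.00
Remaining 190 kWh × €0.142 = €26.98
Energy charge = €81.98; + service €25.63 = €107.61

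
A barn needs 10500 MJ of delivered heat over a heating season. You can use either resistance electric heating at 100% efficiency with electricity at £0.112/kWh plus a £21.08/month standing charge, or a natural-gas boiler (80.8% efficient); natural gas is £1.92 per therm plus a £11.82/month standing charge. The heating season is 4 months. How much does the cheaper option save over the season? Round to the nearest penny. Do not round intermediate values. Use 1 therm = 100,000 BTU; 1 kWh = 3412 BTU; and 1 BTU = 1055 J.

£127.24

Heat load = 10500 MJ = 10,500,000,000 J / 1055 = 9,952,607 BTU
Gas: input = 9,952,607 / 0.808 = 12,317,582 BTU = 123.2 therm → 123.2 × £1.92 = £236.50; + 4 × £11.82 standing = £283.78
Electric: 9,952,607 BTU / 3412 = 2,917 kWh → × £0.112 = £326.70; + 4 × £21.08 standing = £411.02
Difference = |£283.78 − £411.02| = £127.24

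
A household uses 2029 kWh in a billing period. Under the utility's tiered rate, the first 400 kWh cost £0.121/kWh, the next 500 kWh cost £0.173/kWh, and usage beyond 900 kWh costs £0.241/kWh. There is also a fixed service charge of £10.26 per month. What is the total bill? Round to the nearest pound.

£417

First 400 kWh × £0.121 = £48.40
Next 500 kWh × £0.173 = £86.50
Remaining 1129 kWh × £0.241 = £272.09
Energy charge = £406.99; + service £10.26 = £417.25 ≈ £417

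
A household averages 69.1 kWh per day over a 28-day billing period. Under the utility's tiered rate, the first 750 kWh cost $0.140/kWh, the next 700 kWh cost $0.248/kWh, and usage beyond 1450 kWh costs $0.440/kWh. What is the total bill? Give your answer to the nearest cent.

Usage = 69.1 kWh/day × 28 days = 1934.8 kWh
First 750 kWh × $0.140 = $105.00
Next 700 kWh × $0.248 = $173.60
Remaining 484.8 kWh × $0.440 = $213.31
Total = $491.91

$491.91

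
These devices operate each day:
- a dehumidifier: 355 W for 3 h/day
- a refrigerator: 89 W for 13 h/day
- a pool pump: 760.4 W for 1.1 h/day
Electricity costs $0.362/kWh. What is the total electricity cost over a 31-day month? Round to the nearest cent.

dehumidifier: 355 W × 3 h × 31 d = 33,015 Wh = 33.02 kWh
refrigerator: 89 W × 13 h × 31 d = 35,867 Wh = 35.87 kWh
pool pump: 760.4 W × 1.1 h × 31 d = 25,930 Wh = 25.93 kWh
Total energy = 33.02 + 35.87 + 25.93 = 94.81 kWh
Cost = 94.81 kWh × $0.362 = $34.32

$34.32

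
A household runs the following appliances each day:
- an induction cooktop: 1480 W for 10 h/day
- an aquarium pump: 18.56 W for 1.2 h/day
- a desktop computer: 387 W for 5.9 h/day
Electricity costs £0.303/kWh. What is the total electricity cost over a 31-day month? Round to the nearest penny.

induction cooktop: 1480 W × 10 h × 31 d = 458,800 Wh = 458.8 kWh
aquarium pump: 18.56 W × 1.2 h × 31 d = 690 Wh = 0.6904 kWh
desktop computer: 387 W × 5.9 h × 31 d = 70,782 Wh = 70.78 kWh
Total energy = 458.8 + 0.6904 + 70.78 = 530.3 kWh
Cost = 530.3 kWh × £0.303 = £160.67

£160.67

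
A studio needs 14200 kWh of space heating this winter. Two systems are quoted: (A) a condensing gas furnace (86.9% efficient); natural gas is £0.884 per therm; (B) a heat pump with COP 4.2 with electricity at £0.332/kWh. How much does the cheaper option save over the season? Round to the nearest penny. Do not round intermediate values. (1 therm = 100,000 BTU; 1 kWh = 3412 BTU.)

£629.61

Heat load = 14200 kWh × 3412 = 48,450,400 BTU
Gas: input = 48,450,400 / 0.869 = 55,754,200 BTU = 557.5 therm → 557.5 × £0.884 = £492.87
Heat pump: 48,450,400 BTU / 3412 = 14,200 kWh heat; / 4.2 = 3,381 kWh in → × £0.332 = £1,122.48
Difference = |£492.87 − £1,122.48| = £629.61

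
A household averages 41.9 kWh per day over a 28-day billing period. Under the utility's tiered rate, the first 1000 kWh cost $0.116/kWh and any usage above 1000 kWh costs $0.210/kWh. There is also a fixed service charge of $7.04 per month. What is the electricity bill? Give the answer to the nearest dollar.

Usage = 41.9 kWh/day × 28 days = 1173.2 kWh
First 1000 kWh × $0.116 = $116.00
Remaining 173.2 kWh × $0.210 = $36.37
Energy charge = $152.37; + service $7.04 = $159.41 ≈ $159

$159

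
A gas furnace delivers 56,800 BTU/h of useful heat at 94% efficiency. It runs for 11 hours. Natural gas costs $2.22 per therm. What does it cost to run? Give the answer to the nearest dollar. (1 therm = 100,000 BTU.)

Heat delivered = 56,800 BTU/h × 11 h = 624,800 BTU
Gas input = 624,800 / 0.94 = 664,681 BTU
= 664,681 / 100,000 = 6.647 therm
Cost = 6.647 × $2.22/therm = $14.76 ≈ $15

$15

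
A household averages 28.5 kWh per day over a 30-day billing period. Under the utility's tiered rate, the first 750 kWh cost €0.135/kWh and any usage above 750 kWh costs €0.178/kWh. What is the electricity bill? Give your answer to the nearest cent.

Usage = 28.5 kWh/day × 30 days = 855 kWh
First 750 kWh × €0.135 = €101.25
Remaining 105 kWh × €0.178 = €18.69
Total = €119.94

€119.94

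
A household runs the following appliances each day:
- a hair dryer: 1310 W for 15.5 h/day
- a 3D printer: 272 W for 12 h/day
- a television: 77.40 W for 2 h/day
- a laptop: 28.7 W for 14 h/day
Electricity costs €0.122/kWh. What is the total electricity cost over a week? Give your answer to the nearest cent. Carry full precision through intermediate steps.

€20.60

hair dryer: 1310 W × 15.5 h × 7 d = 142,135 Wh = 142.1 kWh
3D printer: 272 W × 12 h × 7 d = 22,848 Wh = 22.85 kWh
television: 77.40 W × 2 h × 7 d = 1,084 Wh = 1.084 kWh
laptop: 28.7 W × 14 h × 7 d = 2,813 Wh = 2.813 kWh
Total energy = 142.1 + 22.85 + 1.084 + 2.813 = 168.9 kWh
Cost = 168.9 kWh × €0.122 = €20.60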